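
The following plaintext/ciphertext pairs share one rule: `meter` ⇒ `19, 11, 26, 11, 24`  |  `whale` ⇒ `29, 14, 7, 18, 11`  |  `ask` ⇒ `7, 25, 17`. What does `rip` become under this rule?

m is letter #13 and maps to 19: an offset of 6. Each letter is replaced by its alphabet position (a=1..z=26) + 6.
For rip: r=18→24, i=9→15, p=16→22.

24, 15, 22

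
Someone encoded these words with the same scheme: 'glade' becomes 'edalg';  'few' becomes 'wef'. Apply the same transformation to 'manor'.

ronam

The output letters match the input read backwards: glade reversed is edalg. The word is simply reversed.
Applying it to manor: reverse → ronam.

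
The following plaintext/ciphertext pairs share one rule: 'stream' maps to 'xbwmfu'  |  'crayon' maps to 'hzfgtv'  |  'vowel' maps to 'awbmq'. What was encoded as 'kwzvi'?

found

The shifts repeat in a cycle of length 2: positions 0,1,… shift by +5, +8, then the pattern repeats.
Undoing it on kwzvi: k−5=f, w−8=o, z−5=u, v−8=n, i−5=d.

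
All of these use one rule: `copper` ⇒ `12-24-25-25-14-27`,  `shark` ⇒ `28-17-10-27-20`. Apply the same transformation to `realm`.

27-14-10-21-22

c is letter #3 and maps to 12: an offset of 9. Each letter is replaced by its alphabet position (a=1..z=26) + 9.
For realm: r=18→27, e=5→14, a=1→10, l=12→21, m=13→22.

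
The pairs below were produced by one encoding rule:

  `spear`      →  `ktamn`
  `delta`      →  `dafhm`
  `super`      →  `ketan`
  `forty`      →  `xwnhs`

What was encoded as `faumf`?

s(18)→k(10) and p(15)→t(19) fit y≡23x+12 (mod 26); the inverse of 23 mod 26 is 17. Each letter's alphabet position (a=0..z=25) is mapped through 23·x+12 mod 26 — an affine cipher.
Undoing it on faumf: f(5)→17·(5−12)≡11=l; a(0)→17·(0−12)≡4=e; u(20)→17·(20−12)≡6=g; m(12)→17·(12−12)≡0=a; f(5)→17·(5−12)≡11=l (all mod 26).

legal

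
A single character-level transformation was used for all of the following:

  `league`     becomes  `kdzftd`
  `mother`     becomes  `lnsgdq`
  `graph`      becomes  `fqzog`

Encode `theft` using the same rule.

Every letter moves 25 places later in the alphabet, wrapping around z→a.
Applying it to theft: t+25=s, h+25=g, e+25=d, f+25=e, t+25=s.

sgdes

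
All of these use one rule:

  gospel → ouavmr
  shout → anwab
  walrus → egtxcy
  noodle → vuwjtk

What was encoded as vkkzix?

Shifts by position in gospel: pos 0: g→o (+8), pos 1: o→u (+6), pos 2: s→a (+8), pos 3: p→v (+6) — repeating every 2. It's a Vigenère-style cipher with numeric key [8,6]: position i shifts by key[i mod 2].
Undoing it on vkkzix: v−8=n, k−6=e, k−8=c, z−6=t, i−8=a, x−6=r.

nectar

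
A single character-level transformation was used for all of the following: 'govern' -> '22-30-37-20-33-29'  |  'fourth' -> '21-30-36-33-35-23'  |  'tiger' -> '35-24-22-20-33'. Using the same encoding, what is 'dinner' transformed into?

19-24-29-29-20-33

g is letter #7 and maps to 22: an offset of 15. The number is (letter's place in the alphabet, a=1) + 15.
On dinner: d=4→19, i=9→24, n=14→29, n=14→29, e=5→20, r=18→33.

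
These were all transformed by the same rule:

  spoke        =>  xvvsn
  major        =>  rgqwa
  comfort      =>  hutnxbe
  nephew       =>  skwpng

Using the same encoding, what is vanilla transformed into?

aguquvl

The shift increases by 1 at each position, starting from +5: 5, 6, 7, ….
On vanilla: v+5=a, a+6=g, n+7=u, i+8=q, l+9=u, l+10=v, a+11=l.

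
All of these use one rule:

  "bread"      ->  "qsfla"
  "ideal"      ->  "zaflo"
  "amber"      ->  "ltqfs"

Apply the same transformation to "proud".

isdha

b(1)→q(16) and r(17)→s(18) fit y≡5x+11 (mod 26); the inverse of 5 mod 26 is 21. Each letter's alphabet position (a=0..z=25) is mapped through 5·x+11 mod 26 — an affine cipher.
On proud: p(15)→5·15+11≡8=i; r(17)→5·17+11≡18=s; o(14)→5·14+11≡3=d; u(20)→5·20+11≡7=h; d(3)→5·3+11≡0=a (all mod 26).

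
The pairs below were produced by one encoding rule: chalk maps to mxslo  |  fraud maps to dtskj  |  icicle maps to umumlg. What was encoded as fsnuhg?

c(2)→m(12) and h(7)→x(23) fit y≡23x+18 (mod 26); the inverse of 23 mod 26 is 17. Treating letters as 0–25, the rule is x ↦ 23x + 18 (mod 26).
Reversing it on fsnuhg: f(5)→17·(5−18)≡13=n; s(18)→17·(18−18)≡0=a; n(13)→17·(13−18)≡19=t; u(20)→17·(20−18)≡8=i; h(7)→17·(7−18)≡21=v; g(6)→17·(6−18)≡4=e (all mod 26).

native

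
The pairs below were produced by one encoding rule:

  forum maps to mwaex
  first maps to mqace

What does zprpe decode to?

In forum: f→m is +7, o→w is +8, r→a is +9, u→e is +10 — the shift increases by 1 each position. Each letter shifts forward by (position + 7), i.e. 7, 8, 9, … — the shift grows by one for each successive letter.
Reversing it on zprpe: z−7=s, p−8=h, r−9=i, p−10=f, e−11=t.

shift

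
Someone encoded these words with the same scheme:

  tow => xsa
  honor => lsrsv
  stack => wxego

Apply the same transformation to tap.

Every letter moves 4 places later in the alphabet, wrapping around z→a.
Applying it to tap: t+4=x, a+4=e, p+4=t.

xet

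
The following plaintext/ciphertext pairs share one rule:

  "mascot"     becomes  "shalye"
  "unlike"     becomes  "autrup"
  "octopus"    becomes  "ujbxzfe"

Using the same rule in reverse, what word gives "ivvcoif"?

In mascot: m→s is +6, a→h is +7, s→a is +8, c→l is +9 — the shift increases by 1 each position. Letter i (0-indexed) is shifted by i+6, so successive shifts are 6, 7, 8, ….
Undoing it on ivvcoif: i−6=c, v−7=o, v−8=n, c−9=t, o−10=e, i−11=x, f−12=t.

context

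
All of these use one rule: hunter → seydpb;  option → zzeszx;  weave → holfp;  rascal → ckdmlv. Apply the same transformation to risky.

Shifts by position in hunter: pos 0: h→s (+11), pos 1: u→e (+10), pos 2: n→y (+11), pos 3: t→d (+10) — repeating every 2. The shifts repeat in a cycle of length 2: positions 0,1,… shift by +11, +10, then the pattern repeats.
Applying it to risky: r+11=c, i+10=s, s+11=d, k+10=u, y+11=j.

csduj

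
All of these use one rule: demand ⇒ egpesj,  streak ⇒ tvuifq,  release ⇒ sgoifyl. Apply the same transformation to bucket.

cwfojz

In demand: d→e is +1, e→g is +2, m→p is +3, a→e is +4 — the shift increases by 1 each position. Each letter shifts forward by (position + 1), i.e. 1, 2, 3, … — the shift grows by one for each successive letter.
For bucket: b+1=c, u+2=w, c+3=f, k+4=o, e+5=j, t+6=z.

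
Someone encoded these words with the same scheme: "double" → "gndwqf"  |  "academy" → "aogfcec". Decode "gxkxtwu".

survive

The output letters match the input read backwards, each shifted +2: double reversed is elbuod. Two steps: reverse the string, then apply a Caesar shift of +2.
Undoing it on gxkxtwu: shift back: g−2=e, x−2=v, k−2=i, x−2=v, t−2=r, w−2=u, u−2=s → evivrus; then reverse → survive.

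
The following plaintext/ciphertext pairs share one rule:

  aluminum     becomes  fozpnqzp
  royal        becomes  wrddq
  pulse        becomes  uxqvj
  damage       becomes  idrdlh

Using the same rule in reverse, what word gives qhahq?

level

Shifts by position in aluminum: pos 0: a→f (+5), pos 1: l→o (+3), pos 2: u→z (+5), pos 3: m→p (+3) — repeating every 2. It's a Vigenère-style cipher with numeric key [5,3]: position i shifts by key[i mod 2].
Decoding qhahq: q−5=l, h−3=e, a−5=v, h−3=e, q−5=l.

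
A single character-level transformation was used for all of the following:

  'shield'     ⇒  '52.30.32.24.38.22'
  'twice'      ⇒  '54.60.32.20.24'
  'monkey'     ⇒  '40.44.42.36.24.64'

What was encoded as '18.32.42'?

bin

s(#19)→52 and h(#8)→30: differences scale by 2, so n = 2·pos + 14. Each letter becomes 2×(its alphabet position, a=1..z=26) + 14.
Undoing it on 18.32.42: 18→(18−14)÷2=2=b, 32→(32−14)÷2=9=i, 42→(42−14)÷2=14=n.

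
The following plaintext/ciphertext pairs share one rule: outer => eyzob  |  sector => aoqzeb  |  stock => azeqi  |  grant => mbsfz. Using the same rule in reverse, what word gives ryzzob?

o(14)→e(4) and u(20)→y(24) fit y≡25x+18 (mod 26); the inverse of 25 mod 26 is 25. Each letter's alphabet position (a=0..z=25) is mapped through 25·x+18 mod 26 — an affine cipher.
Decoding ryzzob: r(17)→25·(17−18)≡1=b; y(24)→25·(24−18)≡20=u; z(25)→25·(25−18)≡19=t; z(25)→25·(25−18)≡19=t; o(14)→25·(14−18)≡4=e; b(1)→25·(1−18)≡17=r (all mod 26).

butter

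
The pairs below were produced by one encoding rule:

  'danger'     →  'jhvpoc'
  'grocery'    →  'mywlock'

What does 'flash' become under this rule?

In danger: d→j is +6, a→h is +7, n→v is +8, g→p is +9 — the shift increases by 1 each position. Each letter shifts forward by (position + 6), i.e. 6, 7, 8, … — the shift grows by one for each successive letter.
On flash: f+6=l, l+7=s, a+8=i, s+9=b, h+10=r.

lsibr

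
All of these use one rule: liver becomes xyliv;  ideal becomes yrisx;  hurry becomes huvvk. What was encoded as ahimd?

l(11)→x(23) and i(8)→y(24) fit y≡17x+18 (mod 26); the inverse of 17 mod 26 is 23. Treating letters as 0–25, the rule is x ↦ 17x + 18 (mod 26).
Undoing it on ahimd: a(0)→23·(0−18)≡2=c; h(7)→23·(7−18)≡7=h; i(8)→23·(8−18)≡4=e; m(12)→23·(12−18)≡18=s; d(3)→23·(3−18)≡19=t (all mod 26).

chest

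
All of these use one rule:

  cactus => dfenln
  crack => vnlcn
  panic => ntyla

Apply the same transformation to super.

cpafd

The output letters match the input read backwards, each shifted +11: cactus reversed is sutcac. The word is reversed, then every letter is shifted forward by 11.
For super: reverse → repus; then shift: r+11=c, e+11=p, p+11=a, u+11=f, s+11=d.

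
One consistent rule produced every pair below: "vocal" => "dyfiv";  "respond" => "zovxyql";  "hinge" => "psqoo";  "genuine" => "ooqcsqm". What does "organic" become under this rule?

wbjixlk

Shifts by position in vocal: pos 0: v→d (+8), pos 1: o→y (+10), pos 2: c→f (+3), pos 3: a→i (+8), pos 4: l→v (+10) — repeating every 3. A repeating key of period 3 is used — shifts +8, +10, +3 over and over.
For organic: o+8=w, r+10=b, g+3=j, a+8=i, n+10=x, i+3=l, c+8=k.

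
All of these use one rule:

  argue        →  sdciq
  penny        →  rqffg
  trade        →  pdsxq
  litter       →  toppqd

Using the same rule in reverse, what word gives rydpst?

Treating letters as 0–25, the rule is x ↦ 19x + 18 (mod 26).
Undoing it on rydpst: r(17)→11·(17−18)≡15=p; y(24)→11·(24−18)≡14=o; d(3)→11·(3−18)≡17=r; p(15)→11·(15−18)≡19=t; s(18)→11·(18−18)≡0=a; t(19)→11·(19−18)≡11=l (all mod 26).

portal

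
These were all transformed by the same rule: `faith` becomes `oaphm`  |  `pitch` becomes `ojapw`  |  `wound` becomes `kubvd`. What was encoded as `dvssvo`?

hollow

The word is reversed, then every letter is shifted forward by 7.
Undoing it on dvssvo: shift back: d−7=w, v−7=o, s−7=l, s−7=l, v−7=o, o−7=h → wolloh; then reverse → hollow.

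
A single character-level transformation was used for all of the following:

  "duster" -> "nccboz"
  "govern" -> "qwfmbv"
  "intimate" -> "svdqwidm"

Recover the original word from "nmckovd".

descent

Shifts by position in duster: pos 0: d→n (+10), pos 1: u→c (+8), pos 2: s→c (+10), pos 3: t→b (+8) — repeating every 2. A repeating key of period 2 is used — shifts +10, +8 over and over.
Decoding nmckovd: n−10=d, m−8=e, c−10=s, k−8=c, o−10=e, v−8=n, d−10=t.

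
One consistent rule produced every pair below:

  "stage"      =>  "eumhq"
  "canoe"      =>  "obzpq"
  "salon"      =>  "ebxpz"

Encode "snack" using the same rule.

Shifts by position in stage: pos 0: s→e (+12), pos 1: t→u (+1), pos 2: a→m (+12), pos 3: g→h (+1) — repeating every 2. It's a Vigenère-style cipher with numeric key [12,1]: position i shifts by key[i mod 2].
For snack: s+12=e, n+1=o, a+12=m, c+1=d, k+12=w.

eomdw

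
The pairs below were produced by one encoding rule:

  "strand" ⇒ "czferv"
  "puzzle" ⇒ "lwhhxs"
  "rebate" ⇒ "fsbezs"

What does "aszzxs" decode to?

s(18)→c(2) and t(19)→z(25) fit y≡23x+4 (mod 26); the inverse of 23 mod 26 is 17. Each letter's alphabet position (a=0..z=25) is mapped through 23·x+4 mod 26 — an affine cipher.
Reversing it on aszzxs: a(0)→17·(0−4)≡10=k; s(18)→17·(18−4)≡4=e; z(25)→17·(25−4)≡19=t; z(25)→17·(25−4)≡19=t; x(23)→17·(23−4)≡11=l; s(18)→17·(18−4)≡4=e (all mod 26).

kettle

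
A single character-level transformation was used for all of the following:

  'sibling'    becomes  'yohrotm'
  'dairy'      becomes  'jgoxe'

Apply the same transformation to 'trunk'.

zxatq

Compare letters: s→y is +6, i→o is +6, b→h is +6 — a constant shift. It's a constant shift of +6 (ROT6).
For trunk: t+6=z, r+6=x, u+6=a, n+6=t, k+6=q.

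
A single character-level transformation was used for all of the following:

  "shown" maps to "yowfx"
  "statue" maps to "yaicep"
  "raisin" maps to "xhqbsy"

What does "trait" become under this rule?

The shift increases by 1 at each position, starting from +6: 6, 7, 8, ….
For trait: t+6=z, r+7=y, a+8=i, i+9=r, t+10=d.

zyird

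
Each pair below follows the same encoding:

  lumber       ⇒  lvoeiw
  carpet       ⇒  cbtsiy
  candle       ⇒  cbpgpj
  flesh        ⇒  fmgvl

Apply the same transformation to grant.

gscqx

In lumber: l→l is +0, u→v is +1, m→o is +2, b→e is +3 — the shift increases by 1 each position. The shift increases by 1 at each position, starting from +0: 0, 1, 2, ….
On grant: g+0=g, r+1=s, a+2=c, n+3=q, t+4=x.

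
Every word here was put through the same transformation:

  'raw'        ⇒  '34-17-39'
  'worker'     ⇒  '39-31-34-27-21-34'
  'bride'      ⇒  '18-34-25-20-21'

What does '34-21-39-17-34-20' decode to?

reward

r is letter #18 and maps to 34: an offset of 16. Letters become their 1-based position plus 16 (so a→17, b→18, …).
Reversing it on 34-21-39-17-34-20: 34→(34−16)÷1=18=r, 21→(21−16)÷1=5=e, 39→(39−16)÷1=23=w, 17→(17−16)÷1=1=a, 34→(34−16)÷1=18=r, 20→(20−16)÷1=4=d.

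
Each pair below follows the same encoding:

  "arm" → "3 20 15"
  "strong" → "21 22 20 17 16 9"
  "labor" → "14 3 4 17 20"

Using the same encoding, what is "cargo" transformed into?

5 3 20 9 17

The number is (letter's place in the alphabet, a=1) + 2.
Applying it to cargo: c=3→5, a=1→3, r=18→20, g=7→9, o=15→17.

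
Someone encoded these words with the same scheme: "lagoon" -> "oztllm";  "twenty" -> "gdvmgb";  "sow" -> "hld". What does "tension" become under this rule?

Each pair mirrors across the alphabet (l↔o, a↔z, g↔t): positions sum to 25. Each letter is replaced by its mirror in the alphabet: a↔z, b↔y, c↔x, and so on (the Atbash cipher).
For tension: t↔g, e↔v, n↔m, s↔h, i↔r, o↔l, n↔m.

gvmhrlm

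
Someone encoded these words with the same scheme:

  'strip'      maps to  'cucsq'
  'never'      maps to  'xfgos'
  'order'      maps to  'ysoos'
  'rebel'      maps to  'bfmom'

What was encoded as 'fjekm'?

vital

A repeating key of period 3 is used — shifts +10, +1, +11 over and over.
Decoding fjekm: f−10=v, j−1=i, e−11=t, k−10=a, m−1=l.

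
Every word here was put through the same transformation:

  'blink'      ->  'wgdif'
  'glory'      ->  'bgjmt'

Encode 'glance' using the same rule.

Compare letters: b→w is +21, l→g is +21, i→d is +21 — a constant shift. This is a Caesar cipher with shift 21.
Applying it to glance: g+21=b, l+21=g, a+21=v, n+21=i, c+21=x, e+21=z.

bgvixz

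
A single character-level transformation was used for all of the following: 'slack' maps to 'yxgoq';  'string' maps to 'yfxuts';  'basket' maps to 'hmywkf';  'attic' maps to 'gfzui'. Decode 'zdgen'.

A repeating key of period 2 is used — shifts +6, +12 over and over.
Undoing it on zdgen: z−6=t, d−12=r, g−6=a, e−12=s, n−6=h.

trash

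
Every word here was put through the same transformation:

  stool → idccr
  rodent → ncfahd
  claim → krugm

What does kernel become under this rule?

This is an affine cipher: with a=0,…,z=25, each position x becomes (21x+20) mod 26.
For kernel: k(10)→21·10+20≡22=w; e(4)→21·4+20≡0=a; r(17)→21·17+20≡13=n; n(13)→21·13+20≡7=h; e(4)→21·4+20≡0=a; l(11)→21·11+20≡17=r (all mod 26).

wanhar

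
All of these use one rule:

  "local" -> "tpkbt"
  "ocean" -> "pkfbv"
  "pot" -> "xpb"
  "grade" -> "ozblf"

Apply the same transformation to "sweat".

The shift depends on letter class: consonant l→t is +8, but vowel o→p is +1. The rule splits by letter class: vowels +1, consonants +8.
On sweat: s(cons)+8=a, w(cons)+8=e, e(vowel)+1=f, a(vowel)+1=b, t(cons)+8=b.

aefbb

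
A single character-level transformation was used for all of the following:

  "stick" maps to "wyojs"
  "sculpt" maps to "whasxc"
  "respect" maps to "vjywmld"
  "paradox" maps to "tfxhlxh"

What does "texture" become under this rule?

xjdacao

In stick: s→w is +4, t→y is +5, i→o is +6, c→j is +7 — the shift increases by 1 each position. The shift increases by 1 at each position, starting from +4: 4, 5, 6, ….
Applying it to texture: t+4=x, e+5=j, x+6=d, t+7=a, u+8=c, r+9=a, e+10=o.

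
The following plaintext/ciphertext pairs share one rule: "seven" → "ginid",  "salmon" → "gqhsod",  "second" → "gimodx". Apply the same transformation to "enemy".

s(18)→g(6) and e(4)→i(8) fit y≡11x+16 (mod 26); the inverse of 11 mod 26 is 19. Treating letters as 0–25, the rule is x ↦ 11x + 16 (mod 26).
On enemy: e(4)→11·4+16≡8=i; n(13)→11·13+16≡3=d; e(4)→11·4+16≡8=i; m(12)→11·12+16≡18=s; y(24)→11·24+16≡20=u (all mod 26).

idisu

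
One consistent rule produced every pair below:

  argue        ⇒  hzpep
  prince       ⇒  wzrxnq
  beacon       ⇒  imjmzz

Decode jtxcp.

In argue: a→h is +7, r→z is +8, g→p is +9, u→e is +10 — the shift increases by 1 each position. The shift increases by 1 at each position, starting from +7: 7, 8, 9, ….
Decoding jtxcp: j−7=c, t−8=l, x−9=o, c−10=s, p−11=e.

close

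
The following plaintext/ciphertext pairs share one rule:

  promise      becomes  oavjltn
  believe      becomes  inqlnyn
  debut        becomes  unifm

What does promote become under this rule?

oavjvmn

p(15)→o(14) and r(17)→a(0) fit y≡19x+15 (mod 26); the inverse of 19 mod 26 is 11. Treating letters as 0–25, the rule is x ↦ 19x + 15 (mod 26).
For promote: p(15)→19·15+15≡14=o; r(17)→19·17+15≡0=a; o(14)→19·14+15≡21=v; m(12)→19·12+15≡9=j; o(14)→19·14+15≡21=v; t(19)→19·19+15≡12=m; e(4)→19·4+15≡13=n (all mod 26).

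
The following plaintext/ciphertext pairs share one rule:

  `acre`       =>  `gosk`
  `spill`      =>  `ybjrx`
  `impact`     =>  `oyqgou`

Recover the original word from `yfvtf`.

stunt

Shifts by position in acre: pos 0: a→g (+6), pos 1: c→o (+12), pos 2: r→s (+1), pos 3: e→k (+6) — repeating every 3. It's a Vigenère-style cipher with numeric key [6,12,1]: position i shifts by key[i mod 3].
Undoing it on yfvtf: y−6=s, f−12=t, v−1=u, t−6=n, f−12=t.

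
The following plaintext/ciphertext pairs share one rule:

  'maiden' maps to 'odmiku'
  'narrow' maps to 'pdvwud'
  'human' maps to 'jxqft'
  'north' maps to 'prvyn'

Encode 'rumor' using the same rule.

txqtx

In maiden: m→o is +2, a→d is +3, i→m is +4, d→i is +5 — the shift increases by 1 each position. The shift increases by 1 at each position, starting from +2: 2, 3, 4, ….
Applying it to rumor: r+2=t, u+3=x, m+4=q, o+5=t, r+6=x.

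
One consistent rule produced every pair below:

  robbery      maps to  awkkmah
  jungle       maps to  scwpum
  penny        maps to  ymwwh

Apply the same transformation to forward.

owafiam

The shift depends on letter class: consonant r→a is +9, but vowel o→w is +8. The rule splits by letter class: vowels +8, consonants +9.
Applying it to forward: f(cons)+9=o, o(vowel)+8=w, r(cons)+9=a, w(cons)+9=f, a(vowel)+8=i, r(cons)+9=a, d(cons)+9=m.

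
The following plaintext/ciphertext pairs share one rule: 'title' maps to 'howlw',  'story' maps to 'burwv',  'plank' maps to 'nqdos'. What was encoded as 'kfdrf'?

The output letters match the input read backwards, each shifted +3: title reversed is eltit. Two steps: reverse the string, then apply a Caesar shift of +3.
Decoding kfdrf: shift back: k−3=h, f−3=c, d−3=a, r−3=o, f−3=c → hcaoc; then reverse → coach.

coach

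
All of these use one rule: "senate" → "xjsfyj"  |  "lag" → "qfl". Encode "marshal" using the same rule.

It's a constant shift of +5 (ROT5).
Applying it to marshal: m+5=r, a+5=f, r+5=w, s+5=x, h+5=m, a+5=f, l+5=q.

rfwxmfq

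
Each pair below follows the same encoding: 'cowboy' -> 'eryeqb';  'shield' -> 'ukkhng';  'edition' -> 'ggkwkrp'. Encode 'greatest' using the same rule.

iugdvhuw

The shifts repeat in a cycle of length 2: positions 0,1,… shift by +2, +3, then the pattern repeats.
For greatest: g+2=i, r+3=u, e+2=g, a+3=d, t+2=v, e+3=h, s+2=u, t+3=w.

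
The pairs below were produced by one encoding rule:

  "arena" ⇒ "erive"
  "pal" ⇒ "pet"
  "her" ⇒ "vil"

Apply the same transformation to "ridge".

The output letters match the input read backwards, each shifted +4: arena reversed is anera. Read the word backwards and shift each letter +4.
For ridge: reverse → egdir; then shift: e+4=i, g+4=k, d+4=h, i+4=m, r+4=v.

ikhmv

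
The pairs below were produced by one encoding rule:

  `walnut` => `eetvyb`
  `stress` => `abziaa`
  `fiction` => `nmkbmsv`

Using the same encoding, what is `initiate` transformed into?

Two shifts are in play — +4 for a/e/i/o/u, +8 for every other letter.
On initiate: i(vowel)+4=m, n(cons)+8=v, i(vowel)+4=m, t(cons)+8=b, i(vowel)+4=m, a(vowel)+4=e, t(cons)+8=b, e(vowel)+4=i.

mvmbmebi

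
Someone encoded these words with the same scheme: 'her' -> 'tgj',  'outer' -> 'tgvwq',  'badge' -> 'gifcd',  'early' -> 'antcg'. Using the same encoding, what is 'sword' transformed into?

ftqyu

The output letters match the input read backwards, each shifted +2: her reversed is reh. The word is reversed, then every letter is shifted forward by 2.
Applying it to sword: reverse → drows; then shift: d+2=f, r+2=t, o+2=q, w+2=y, s+2=u.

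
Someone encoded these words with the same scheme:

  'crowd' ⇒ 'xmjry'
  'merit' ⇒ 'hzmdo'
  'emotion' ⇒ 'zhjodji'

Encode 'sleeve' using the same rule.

ngzzqz

This is a Caesar cipher with shift 21.
On sleeve: s+21=n, l+21=g, e+21=z, e+21=z, v+21=q, e+21=z.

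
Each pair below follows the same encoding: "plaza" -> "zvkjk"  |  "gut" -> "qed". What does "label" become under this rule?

vklov

Compare letters: p→z is +10, l→v is +10, a→k is +10 — a constant shift. Every letter moves 10 places later in the alphabet, wrapping around z→a.
On label: l+10=v, a+10=k, b+10=l, e+10=o, l+10=v.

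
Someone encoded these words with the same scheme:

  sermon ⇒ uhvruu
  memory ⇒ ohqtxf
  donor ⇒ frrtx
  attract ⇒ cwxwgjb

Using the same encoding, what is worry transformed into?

yrvwe

In sermon: s→u is +2, e→h is +3, r→v is +4, m→r is +5 — the shift increases by 1 each position. Letter i (0-indexed) is shifted by i+2, so successive shifts are 2, 3, 4, ….
For worry: w+2=y, o+3=r, r+4=v, r+5=w, y+6=e.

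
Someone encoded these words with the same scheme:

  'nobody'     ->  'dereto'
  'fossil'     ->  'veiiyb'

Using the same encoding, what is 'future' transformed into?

vkjkhu

Compare letters: n→d is +16, o→e is +16, b→r is +16 — a constant shift. Each letter is shifted forward by 16 in the alphabet (a Caesar shift of +16).
Applying it to future: f+16=v, u+16=k, t+16=j, u+16=k, r+16=h, e+16=u.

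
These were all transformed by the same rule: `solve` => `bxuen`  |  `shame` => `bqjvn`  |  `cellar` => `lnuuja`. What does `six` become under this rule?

This is a Caesar cipher with shift 9.
Applying it to six: s+9=b, i+9=r, x+9=g.

brg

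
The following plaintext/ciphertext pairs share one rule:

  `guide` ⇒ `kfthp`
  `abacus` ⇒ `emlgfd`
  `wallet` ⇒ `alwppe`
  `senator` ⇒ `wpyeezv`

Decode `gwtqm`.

The shifts repeat in a cycle of length 3: positions 0,1,… shift by +4, +11, +11, then the pattern repeats.
Reversing it on gwtqm: g−4=c, w−11=l, t−11=i, q−4=m, m−11=b.

climb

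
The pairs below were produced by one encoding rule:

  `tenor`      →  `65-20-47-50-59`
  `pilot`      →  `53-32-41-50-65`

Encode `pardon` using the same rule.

53-8-59-17-50-47

With a=1..z=26, the number is 3·pos + 5.
For pardon: p=16→53, a=1→8, r=18→59, d=4→17, o=15→50, n=14→47.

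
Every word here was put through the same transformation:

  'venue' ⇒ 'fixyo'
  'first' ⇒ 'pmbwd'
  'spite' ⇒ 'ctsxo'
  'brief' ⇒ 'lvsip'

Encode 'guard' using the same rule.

qykvn

Shifts by position in venue: pos 0: v→f (+10), pos 1: e→i (+4), pos 2: n→x (+10), pos 3: u→y (+4) — repeating every 2. The shifts repeat in a cycle of length 2: positions 0,1,… shift by +10, +4, then the pattern repeats.
For guard: g+10=q, u+4=y, a+10=k, r+4=v, d+10=n.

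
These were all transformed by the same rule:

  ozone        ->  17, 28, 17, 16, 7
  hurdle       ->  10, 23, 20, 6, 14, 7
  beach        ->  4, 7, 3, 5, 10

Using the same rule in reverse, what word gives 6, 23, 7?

o is letter #15 and maps to 17: an offset of 2. Letters become their 1-based position plus 2 (so a→3, b→4, …).
Undoing it on 6, 23, 7: 6→(6−2)÷1=4=d, 23→(23−2)÷1=21=u, 7→(7−2)÷1=5=e.

due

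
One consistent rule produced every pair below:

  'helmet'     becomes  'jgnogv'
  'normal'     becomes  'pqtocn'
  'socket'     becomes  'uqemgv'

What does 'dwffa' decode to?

buddy

Compare letters: h→j is +2, e→g is +2, l→n is +2 — a constant shift. It's a constant shift of +2 (ROT2).
Undoing it on dwffa: d−2=b, w−2=u, f−2=d, f−2=d, a−2=y.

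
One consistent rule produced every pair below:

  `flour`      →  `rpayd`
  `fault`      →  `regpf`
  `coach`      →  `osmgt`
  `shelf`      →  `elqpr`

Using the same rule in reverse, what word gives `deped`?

radar

Shifts by position in flour: pos 0: f→r (+12), pos 1: l→p (+4), pos 2: o→a (+12), pos 3: u→y (+4) — repeating every 2. The shifts repeat in a cycle of length 2: positions 0,1,… shift by +12, +4, then the pattern repeats.
Undoing it on deped: d−12=r, e−4=a, p−12=d, e−4=a, d−12=r.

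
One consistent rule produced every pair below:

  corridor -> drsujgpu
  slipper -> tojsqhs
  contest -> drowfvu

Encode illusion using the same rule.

A repeating key of period 2 is used — shifts +1, +3 over and over.
On illusion: i+1=j, l+3=o, l+1=m, u+3=x, s+1=t, i+3=l, o+1=p, n+3=q.

jomxtlpq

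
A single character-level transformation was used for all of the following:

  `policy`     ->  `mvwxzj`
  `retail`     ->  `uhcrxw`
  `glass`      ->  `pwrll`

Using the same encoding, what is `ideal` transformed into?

p(15)→m(12) and o(14)→v(21) fit y≡17x+17 (mod 26); the inverse of 17 mod 26 is 23. Treating letters as 0–25, the rule is x ↦ 17x + 17 (mod 26).
On ideal: i(8)→17·8+17≡23=x; d(3)→17·3+17≡16=q; e(4)→17·4+17≡7=h; a(0)→17·0+17≡17=r; l(11)→17·11+17≡22=w (all mod 26).

xqhrw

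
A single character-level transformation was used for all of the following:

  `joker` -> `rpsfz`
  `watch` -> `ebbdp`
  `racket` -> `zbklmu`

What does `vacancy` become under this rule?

Shifts by position in joker: pos 0: j→r (+8), pos 1: o→p (+1), pos 2: k→s (+8), pos 3: e→f (+1) — repeating every 2. It's a Vigenère-style cipher with numeric key [8,1]: position i shifts by key[i mod 2].
Applying it to vacancy: v+8=d, a+1=b, c+8=k, a+1=b, n+8=v, c+1=d, y+8=g.

dbkbvdg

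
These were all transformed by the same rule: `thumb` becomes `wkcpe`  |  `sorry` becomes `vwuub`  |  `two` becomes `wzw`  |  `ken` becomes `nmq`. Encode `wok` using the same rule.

zwn

The shift depends on letter class: consonant t→w is +3, but vowel u→c is +8. Two shifts are in play — +8 for a/e/i/o/u, +3 for every other letter.
Applying it to wok: w(cons)+3=z, o(vowel)+8=w, k(cons)+3=n.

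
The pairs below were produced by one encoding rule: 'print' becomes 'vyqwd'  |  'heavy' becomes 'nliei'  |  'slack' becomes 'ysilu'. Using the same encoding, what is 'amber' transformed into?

In print: p→v is +6, r→y is +7, i→q is +8, n→w is +9 — the shift increases by 1 each position. Each letter shifts forward by (position + 6), i.e. 6, 7, 8, … — the shift grows by one for each successive letter.
Applying it to amber: a+6=g, m+7=t, b+8=j, e+9=n, r+10=b.

gtjnb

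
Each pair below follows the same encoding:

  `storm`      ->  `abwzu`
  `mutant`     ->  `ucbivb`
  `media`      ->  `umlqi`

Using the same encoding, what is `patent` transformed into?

xibmvb

Compare letters: s→a is +8, t→b is +8, o→w is +8 — a constant shift. Every letter moves 8 places later in the alphabet, wrapping around z→a.
For patent: p+8=x, a+8=i, t+8=b, e+8=m, n+8=v, t+8=b.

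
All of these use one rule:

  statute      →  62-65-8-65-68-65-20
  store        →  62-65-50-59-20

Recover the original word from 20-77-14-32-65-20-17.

s(#19)→62 and t(#20)→65: differences scale by 3, so n = 3·pos + 5. With a=1..z=26, the number is 3·pos + 5.
Undoing it on 20-77-14-32-65-20-17: 20→(20−5)÷3=5=e, 77→(77−5)÷3=24=x, 14→(14−5)÷3=3=c, 32→(32−5)÷3=9=i, 65→(65−5)÷3=20=t, 20→(20−5)÷3=5=e, 17→(17−5)÷3=4=d.

excited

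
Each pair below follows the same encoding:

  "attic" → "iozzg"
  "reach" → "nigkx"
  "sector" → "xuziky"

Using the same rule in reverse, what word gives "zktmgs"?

magnet

The output letters match the input read backwards, each shifted +6: attic reversed is citta. Two steps: reverse the string, then apply a Caesar shift of +6.
Decoding zktmgs: shift back: z−6=t, k−6=e, t−6=n, m−6=g, g−6=a, s−6=m → tengam; then reverse → magnet.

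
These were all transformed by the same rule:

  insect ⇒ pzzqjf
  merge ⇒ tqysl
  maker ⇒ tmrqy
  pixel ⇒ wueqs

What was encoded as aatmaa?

tomato

It's a Vigenère-style cipher with numeric key [7,12]: position i shifts by key[i mod 2].
Undoing it on aatmaa: a−7=t, a−12=o, t−7=m, m−12=a, a−7=t, a−12=o.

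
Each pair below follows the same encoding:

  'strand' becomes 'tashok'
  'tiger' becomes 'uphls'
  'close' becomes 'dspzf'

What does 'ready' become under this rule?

slbkz

A repeating key of period 2 is used — shifts +1, +7 over and over.
On ready: r+1=s, e+7=l, a+1=b, d+7=k, y+1=z.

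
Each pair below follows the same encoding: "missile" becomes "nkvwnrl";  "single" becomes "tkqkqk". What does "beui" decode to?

In missile: m→n is +1, i→k is +2, s→v is +3, s→w is +4 — the shift increases by 1 each position. Letter i (0-indexed) is shifted by i+1, so successive shifts are 1, 2, 3, ….
Decoding beui: b−1=a, e−2=c, u−3=r, i−4=e.

acre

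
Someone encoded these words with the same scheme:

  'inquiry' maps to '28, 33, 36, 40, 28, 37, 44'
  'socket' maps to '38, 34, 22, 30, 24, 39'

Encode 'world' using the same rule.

i is letter #9 and maps to 28: an offset of 19. Each letter is replaced by its alphabet position (a=1..z=26) + 19.
On world: w=23→42, o=15→34, r=18→37, l=12→31, d=4→23.

42, 34, 37, 31, 23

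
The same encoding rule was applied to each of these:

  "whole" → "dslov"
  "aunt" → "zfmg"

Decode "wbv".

Each pair mirrors across the alphabet (w↔d, h↔s, o↔l): positions sum to 25. Letters are reflected about the middle of the alphabet (position → 25−position): Atbash.
Reversing it on wbv: w↔d, b↔y, v↔e.

dye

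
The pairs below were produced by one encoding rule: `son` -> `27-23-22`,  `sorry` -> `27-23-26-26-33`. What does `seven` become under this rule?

27-13-30-13-22

s is letter #19 and maps to 27: an offset of 8. Letters become their 1-based position plus 8 (so a→9, b→10, …).
For seven: s=19→27, e=5→13, v=22→30, e=5→13, n=14→22.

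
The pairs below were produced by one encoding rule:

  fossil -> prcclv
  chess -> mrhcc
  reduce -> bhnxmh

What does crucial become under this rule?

mbxmldv

The rule splits by letter class: vowels +3, consonants +10.
For crucial: c(cons)+10=m, r(cons)+10=b, u(vowel)+3=x, c(cons)+10=m, i(vowel)+3=l, a(vowel)+3=d, l(cons)+10=v.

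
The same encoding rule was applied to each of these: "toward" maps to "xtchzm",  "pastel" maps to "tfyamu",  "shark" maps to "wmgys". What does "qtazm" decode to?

In toward: t→x is +4, o→t is +5, w→c is +6, a→h is +7 — the shift increases by 1 each position. Letter i (0-indexed) is shifted by i+4, so successive shifts are 4, 5, 6, ….
Decoding qtazm: q−4=m, t−5=o, a−6=u, z−7=s, m−8=e.

mouse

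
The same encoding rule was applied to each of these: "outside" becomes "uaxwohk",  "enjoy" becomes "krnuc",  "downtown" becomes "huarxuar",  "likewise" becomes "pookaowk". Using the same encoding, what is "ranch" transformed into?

Vowels shift forward by 6 and consonants shift forward by 4.
On ranch: r(cons)+4=v, a(vowel)+6=g, n(cons)+4=r, c(cons)+4=g, h(cons)+4=l.

vgrgl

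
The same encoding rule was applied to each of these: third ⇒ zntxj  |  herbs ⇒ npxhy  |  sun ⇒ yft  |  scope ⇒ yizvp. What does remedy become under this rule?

xpspje

The shift depends on letter class: consonant t→z is +6, but vowel i→t is +11. Vowels shift forward by 11 and consonants shift forward by 6.
For remedy: r(cons)+6=x, e(vowel)+11=p, m(cons)+6=s, e(vowel)+11=p, d(cons)+6=j, y(cons)+6=e.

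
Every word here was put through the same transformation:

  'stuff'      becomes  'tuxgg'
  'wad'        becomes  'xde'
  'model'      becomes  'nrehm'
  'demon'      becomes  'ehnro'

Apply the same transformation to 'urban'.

xscdo

The shift depends on letter class: consonant s→t is +1, but vowel u→x is +3. The rule splits by letter class: vowels +3, consonants +1.
For urban: u(vowel)+3=x, r(cons)+1=s, b(cons)+1=c, a(vowel)+3=d, n(cons)+1=o.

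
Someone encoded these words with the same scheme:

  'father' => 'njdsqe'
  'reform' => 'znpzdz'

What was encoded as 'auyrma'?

In father: f→n is +8, a→j is +9, t→d is +10, h→s is +11 — the shift increases by 1 each position. Each letter shifts forward by (position + 8), i.e. 8, 9, 10, … — the shift grows by one for each successive letter.
Decoding auyrma: a−8=s, u−9=l, y−10=o, r−11=g, m−12=a, a−13=n.

slogan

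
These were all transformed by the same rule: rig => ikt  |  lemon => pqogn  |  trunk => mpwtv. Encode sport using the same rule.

The output letters match the input read backwards, each shifted +2: rig reversed is gir. Two steps: reverse the string, then apply a Caesar shift of +2.
Applying it to sport: reverse → trops; then shift: t+2=v, r+2=t, o+2=q, p+2=r, s+2=u.

vtqru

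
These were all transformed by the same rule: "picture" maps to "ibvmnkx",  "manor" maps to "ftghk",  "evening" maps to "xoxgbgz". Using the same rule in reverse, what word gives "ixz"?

peg

This is a Caesar cipher with shift 19.
Decoding ixz: i−19=p, x−19=e, z−19=g.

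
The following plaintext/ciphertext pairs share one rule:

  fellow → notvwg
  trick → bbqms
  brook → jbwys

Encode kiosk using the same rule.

The shifts repeat in a cycle of length 2: positions 0,1,… shift by +8, +10, then the pattern repeats.
For kiosk: k+8=s, i+10=s, o+8=w, s+10=c, k+8=s.

sswcs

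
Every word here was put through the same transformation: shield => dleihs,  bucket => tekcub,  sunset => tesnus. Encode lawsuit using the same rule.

The output letters match the input read backwards: shield reversed is dleihs. The word is simply reversed.
Applying it to lawsuit: reverse → tiuswal.

tiuswal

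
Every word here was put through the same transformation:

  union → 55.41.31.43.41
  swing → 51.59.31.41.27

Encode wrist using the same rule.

59.49.31.51.53

u(#21)→55 and n(#14)→41: differences scale by 2, so n = 2·pos + 13. With a=1..z=26, the number is 2·pos + 13.
On wrist: w=23→59, r=18→49, i=9→31, s=19→51, t=20→53.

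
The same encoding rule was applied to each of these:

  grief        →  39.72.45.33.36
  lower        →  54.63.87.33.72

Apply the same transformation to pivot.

66.45.84.63.78

With a=1..z=26, the number is 3·pos + 18.
Applying it to pivot: p=16→66, i=9→45, v=22→84, o=15→63, t=20→78.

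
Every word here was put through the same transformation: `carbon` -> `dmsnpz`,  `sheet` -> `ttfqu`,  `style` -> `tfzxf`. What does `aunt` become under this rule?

bgof

It's a Vigenère-style cipher with numeric key [1,12]: position i shifts by key[i mod 2].
Applying it to aunt: a+1=b, u+12=g, n+1=o, t+12=f.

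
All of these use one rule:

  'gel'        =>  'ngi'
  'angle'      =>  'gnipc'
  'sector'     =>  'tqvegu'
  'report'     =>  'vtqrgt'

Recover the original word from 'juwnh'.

flush

The output letters match the input read backwards, each shifted +2: gel reversed is leg. The word is reversed, then every letter is shifted forward by 2.
Reversing it on juwnh: shift back: j−2=h, u−2=s, w−2=u, n−2=l, h−2=f → hsulf; then reverse → flush.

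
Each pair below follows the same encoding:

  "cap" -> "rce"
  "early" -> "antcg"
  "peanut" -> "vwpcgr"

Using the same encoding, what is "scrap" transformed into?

rcteu

The output letters match the input read backwards, each shifted +2: cap reversed is pac. Two steps: reverse the string, then apply a Caesar shift of +2.
For scrap: reverse → parcs; then shift: p+2=r, a+2=c, r+2=t, c+2=e, s+2=u.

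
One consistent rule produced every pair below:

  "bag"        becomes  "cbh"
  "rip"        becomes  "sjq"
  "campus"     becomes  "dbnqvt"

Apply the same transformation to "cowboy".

Compare letters: b→c is +1, a→b is +1, g→h is +1 — a constant shift. This is a Caesar cipher with shift 1.
On cowboy: c+1=d, o+1=p, w+1=x, b+1=c, o+1=p, y+1=z.

dpxcpz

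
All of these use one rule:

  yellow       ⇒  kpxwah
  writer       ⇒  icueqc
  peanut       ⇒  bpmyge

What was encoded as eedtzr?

It's a Vigenère-style cipher with numeric key [12,11]: position i shifts by key[i mod 2].
Decoding eedtzr: e−12=s, e−11=t, d−12=r, t−11=i, z−12=n, r−11=g.

string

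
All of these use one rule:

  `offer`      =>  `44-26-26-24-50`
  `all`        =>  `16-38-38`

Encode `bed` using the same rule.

18-24-22

The formula is n = 2×(alphabet index, a=1) + 14.
Applying it to bed: b=2→18, e=5→24, d=4→22.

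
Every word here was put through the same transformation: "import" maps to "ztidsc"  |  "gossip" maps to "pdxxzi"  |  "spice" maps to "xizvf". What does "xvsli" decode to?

Each letter's alphabet position (a=0..z=25) is mapped through 5·x+11 mod 26 — an affine cipher.
Reversing it on xvsli: x(23)→21·(23−11)≡18=s; v(21)→21·(21−11)≡2=c; s(18)→21·(18−11)≡17=r; l(11)→21·(11−11)≡0=a; i(8)→21·(8−11)≡15=p (all mod 26).

scrap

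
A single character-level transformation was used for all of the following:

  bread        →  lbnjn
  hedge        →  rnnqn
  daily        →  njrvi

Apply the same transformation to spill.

czrvv

The shift depends on letter class: consonant b→l is +10, but vowel e→n is +9. Two shifts are in play — +9 for a/e/i/o/u, +10 for every other letter.
Applying it to spill: s(cons)+10=c, p(cons)+10=z, i(vowel)+9=r, l(cons)+10=v, l(cons)+10=v.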